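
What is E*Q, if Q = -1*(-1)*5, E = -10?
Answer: -50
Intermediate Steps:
Q = 5 (Q = 1*5 = 5)
E*Q = -10*5 = -50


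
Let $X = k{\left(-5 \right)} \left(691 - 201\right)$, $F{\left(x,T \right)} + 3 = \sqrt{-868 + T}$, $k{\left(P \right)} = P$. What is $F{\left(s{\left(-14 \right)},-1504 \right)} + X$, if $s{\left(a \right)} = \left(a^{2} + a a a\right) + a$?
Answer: $-2453 + 2 i \sqrt{593} \approx -2453.0 + 48.703 i$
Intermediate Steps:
$s{\left(a \right)} = a + a^{2} + a^{3}$ ($s{\left(a \right)} = \left(a^{2} + a^{2} a\right) + a = \left(a^{2} + a^{3}\right) + a = a + a^{2} + a^{3}$)
$F{\left(x,T \right)} = -3 + \sqrt{-868 + T}$
$X = -2450$ ($X = - 5 \left(691 - 201\right) = \left(-5\right) 490 = -2450$)
$F{\left(s{\left(-14 \right)},-1504 \right)} + X = \left(-3 + \sqrt{-868 - 1504}\right) - 2450 = \left(-3 + \sqrt{-2372}\right) - 2450 = \left(-3 + 2 i \sqrt{593}\right) - 2450 = -2453 + 2 i \sqrt{593}$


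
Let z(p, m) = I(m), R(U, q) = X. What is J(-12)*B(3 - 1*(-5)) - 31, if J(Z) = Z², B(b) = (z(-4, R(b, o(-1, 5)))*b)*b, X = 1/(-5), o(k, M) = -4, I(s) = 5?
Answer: 46049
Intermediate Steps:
X = -⅕ ≈ -0.20000
R(U, q) = -⅕
z(p, m) = 5
B(b) = 5*b² (B(b) = (5*b)*b = 5*b²)
J(-12)*B(3 - 1*(-5)) - 31 = (-12)²*(5*(3 - 1*(-5))²) - 31 = 144*(5*(3 + 5)²) - 31 = 144*(5*8²) - 31 = 144*(5*64) - 31 = 144*320 - 31 = 46080 - 31 = 46049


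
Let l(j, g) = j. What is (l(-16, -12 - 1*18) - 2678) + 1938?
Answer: -756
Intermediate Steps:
(l(-16, -12 - 1*18) - 2678) + 1938 = (-16 - 2678) + 1938 = -2694 + 1938 = -756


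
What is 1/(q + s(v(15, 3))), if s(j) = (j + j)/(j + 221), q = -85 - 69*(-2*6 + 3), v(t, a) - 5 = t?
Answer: 241/129216 ≈ 0.0018651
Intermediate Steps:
v(t, a) = 5 + t
q = 536 (q = -85 - 69*(-12 + 3) = -85 - 69*(-9) = -85 + 621 = 536)
s(j) = 2*j/(221 + j) (s(j) = (2*j)/(221 + j) = 2*j/(221 + j))
1/(q + s(v(15, 3))) = 1/(536 + 2*(5 + 15)/(221 + (5 + 15))) = 1/(536 + 2*20/(221 + 20)) = 1/(536 + 2*20/241) = 1/(536 + 2*20*(1/241)) = 1/(536 + 40/241) = 1/(129216/241) = 241/129216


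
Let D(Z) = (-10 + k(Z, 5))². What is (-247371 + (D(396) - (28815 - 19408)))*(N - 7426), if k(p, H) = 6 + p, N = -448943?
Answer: 47058033066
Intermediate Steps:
D(Z) = (-4 + Z)² (D(Z) = (-10 + (6 + Z))² = (-4 + Z)²)
(-247371 + (D(396) - (28815 - 19408)))*(N - 7426) = (-247371 + ((-4 + 396)² - (28815 - 19408)))*(-448943 - 7426) = (-247371 + (392² - 1*9407))*(-456369) = (-247371 + (153664 - 9407))*(-456369) = (-247371 + 144257)*(-456369) = -103114*(-456369) = 47058033066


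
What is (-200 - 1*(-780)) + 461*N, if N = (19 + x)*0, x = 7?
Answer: 580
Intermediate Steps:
N = 0 (N = (19 + 7)*0 = 26*0 = 0)
(-200 - 1*(-780)) + 461*N = (-200 - 1*(-780)) + 461*0 = (-200 + 780) + 0 = 580 + 0 = 580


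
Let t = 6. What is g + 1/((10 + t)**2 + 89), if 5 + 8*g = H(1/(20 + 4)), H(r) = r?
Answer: -13621/22080 ≈ -0.61689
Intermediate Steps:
g = -119/192 (g = -5/8 + 1/(8*(20 + 4)) = -5/8 + (1/8)/24 = -5/8 + (1/8)*(1/24) = -5/8 + 1/192 = -119/192 ≈ -0.61979)
g + 1/((10 + t)**2 + 89) = -119/192 + 1/((10 + 6)**2 + 89) = -119/192 + 1/(16**2 + 89) = -119/192 + 1/(256 + 89) = -119/192 + 1/345 = -13621/22080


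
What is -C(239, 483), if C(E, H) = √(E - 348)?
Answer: -I*√109 ≈ -10.44*I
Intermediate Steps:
C(E, H) = √(-348 + E)
-C(239, 483) = -√(-348 + 239) = -√(-109) = -I*√109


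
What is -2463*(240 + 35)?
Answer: -677325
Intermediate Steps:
-2463*(240 + 35) = -2463*275 = -677325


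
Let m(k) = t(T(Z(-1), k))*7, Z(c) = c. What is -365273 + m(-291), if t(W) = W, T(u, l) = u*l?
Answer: -363236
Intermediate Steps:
T(u, l) = l*u
m(k) = -7*k (m(k) = (k*(-1))*7 = -k*7 = -7*k)
-365273 + m(-291) = -365273 - 7*(-291) = -365273 + 2037 = -363236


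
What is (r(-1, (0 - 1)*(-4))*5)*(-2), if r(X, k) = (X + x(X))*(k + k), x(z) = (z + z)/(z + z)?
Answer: 0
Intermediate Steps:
x(z) = 1 (x(z) = (2*z)/((2*z)) = (2*z)*(1/(2*z)) = 1)
r(X, k) = 2*k*(1 + X) (r(X, k) = (X + 1)*(k + k) = (1 + X)*(2*k) = 2*k*(1 + X))
(r(-1, (0 - 1)*(-4))*5)*(-2) = ((2*((0 - 1)*(-4))*(1 - 1))*5)*(-2) = ((2*(-1*(-4))*0)*5)*(-2) = ((2*4*0)*5)*(-2) = (0*5)*(-2) = 0*(-2) = 0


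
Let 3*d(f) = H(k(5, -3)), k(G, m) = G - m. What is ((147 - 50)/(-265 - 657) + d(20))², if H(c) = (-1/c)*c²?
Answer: 58782889/7650756 ≈ 7.6833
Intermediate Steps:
H(c) = -c
d(f) = -8/3 (d(f) = (-(5 - 1*(-3)))/3 = (-(5 + 3))/3 = (-1*8)/3 = (⅓)*(-8) = -8/3)
((147 - 50)/(-265 - 657) + d(20))² = ((147 - 50)/(-265 - 657) - 8/3)² = (97/(-922) - 8/3)² = (97*(-1/922) - 8/3)² = (-97/922 - 8/3)² = (-7667/2766)² = 58782889/7650756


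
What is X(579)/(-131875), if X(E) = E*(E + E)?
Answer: -670482/131875 ≈ -5.0842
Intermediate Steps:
X(E) = 2*E**2 (X(E) = E*(2*E) = 2*E**2)
X(579)/(-131875) = (2*579**2)/(-131875) = (2*335241)*(-1/131875) = 670482*(-1/131875) = -670482/131875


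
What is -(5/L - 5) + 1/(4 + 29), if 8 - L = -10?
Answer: 941/198 ≈ 4.7525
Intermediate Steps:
L = 18 (L = 8 - 1*(-10) = 8 + 10 = 18)
-(5/L - 5) + 1/(4 + 29) = -(5/18 - 5) + 1/(4 + 29) = -(5*(1/18) - 5) + 1/33 = -(5/18 - 5) + 1/33 = -1*(-85/18) + 1/33 = 85/18 + 1/33 = 941/198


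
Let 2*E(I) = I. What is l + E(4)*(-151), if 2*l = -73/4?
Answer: -2489/8 ≈ -311.13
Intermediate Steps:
E(I) = I/2
l = -73/8 (l = (-73/4)/2 = (-73*¼)/2 = (½)*(-73/4) = -73/8 ≈ -9.1250)
l + E(4)*(-151) = -73/8 + ((½)*4)*(-151) = -73/8 + 2*(-151) = -73/8 - 302 = -2489/8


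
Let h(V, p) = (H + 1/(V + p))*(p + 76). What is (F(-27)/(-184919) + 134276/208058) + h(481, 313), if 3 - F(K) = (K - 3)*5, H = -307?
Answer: -1824065013953197233/15274129288894 ≈ -1.1942e+5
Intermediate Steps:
h(V, p) = (-307 + 1/(V + p))*(76 + p) (h(V, p) = (-307 + 1/(V + p))*(p + 76) = (-307 + 1/(V + p))*(76 + p))
F(K) = 18 - 5*K (F(K) = 3 - (K - 3)*5 = 3 - (-3 + K)*5 = 3 - (-15 + 5*K) = 3 + (15 - 5*K) = 18 - 5*K)
(F(-27)/(-184919) + 134276/208058) + h(481, 313) = ((18 - 5*(-27))/(-184919) + 134276/208058) + (76 - 23332*481 - 23331*313 - 307*313² - 307*481*313)/(481 + 313) = ((18 + 135)*(-1/184919) + 134276*(1/208058)) + (76 - 11222692 - 7302603 - 307*97969 - 46219771)/794 = (153*(-1/184919) + 67138/104029) + (76 - 11222692 - 7302603 - 30076483 - 46219771)/794 = (-153/184919 + 67138/104029) + (1/794)*(-94821473) = 12399175385/19236938651 - 94821473/794 = -1824065013953197233/15274129288894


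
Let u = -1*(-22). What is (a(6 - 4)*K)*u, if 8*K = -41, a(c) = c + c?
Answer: -451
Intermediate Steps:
a(c) = 2*c
u = 22
K = -41/8 (K = (⅛)*(-41) = -41/8 ≈ -5.1250)
(a(6 - 4)*K)*u = ((2*(6 - 4))*(-41/8))*22 = ((2*2)*(-41/8))*22 = (4*(-41/8))*22 = -41/2*22 = -451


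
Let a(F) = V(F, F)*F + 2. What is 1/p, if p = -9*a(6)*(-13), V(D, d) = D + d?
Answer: 1/8658 ≈ 0.00011550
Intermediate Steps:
a(F) = 2 + 2*F² (a(F) = (F + F)*F + 2 = (2*F)*F + 2 = 2*F² + 2 = 2 + 2*F²)
p = 8658 (p = -9*(2 + 2*6²)*(-13) = -9*(2 + 2*36)*(-13) = -9*(2 + 72)*(-13) = -9*74*(-13) = -666*(-13) = 8658)
1/p = 1/8658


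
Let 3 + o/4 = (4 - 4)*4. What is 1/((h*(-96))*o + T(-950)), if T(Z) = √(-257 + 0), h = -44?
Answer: -50688/2569273601 - I*√257/2569273601 ≈ -1.9729e-5 - 6.2396e-9*I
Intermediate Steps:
o = -12 (o = -12 + 4*((4 - 4)*4) = -12 + 4*(0*4) = -12 + 4*0 = -12 + 0 = -12)
T(Z) = I*√257 (T(Z) = √(-257) = I*√257)
1/((h*(-96))*o + T(-950)) = 1/(-44*(-96)*(-12) + I*√257) = 1/(4224*(-12) + I*√257) = 1/(-50688 + I*√257)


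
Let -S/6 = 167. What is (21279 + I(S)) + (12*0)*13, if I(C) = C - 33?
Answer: 20244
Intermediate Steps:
S = -1002 (S = -6*167 = -1002)
I(C) = -33 + C
(21279 + I(S)) + (12*0)*13 = (21279 + (-33 - 1002)) + (12*0)*13 = (21279 - 1035) + 0*13 = 20244 + 0 = 20244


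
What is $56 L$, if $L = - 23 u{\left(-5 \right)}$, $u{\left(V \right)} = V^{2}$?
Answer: $-32200$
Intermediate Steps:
$L = -575$ ($L = - 23 \left(-5\right)^{2} = \left(-23\right) 25 = -575$)
$56 L = 56 \left(-575\right) = -32200$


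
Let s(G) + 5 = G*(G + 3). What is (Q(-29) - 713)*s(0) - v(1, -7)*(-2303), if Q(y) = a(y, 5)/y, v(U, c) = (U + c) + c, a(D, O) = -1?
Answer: -764851/29 ≈ -26374.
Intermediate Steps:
v(U, c) = U + 2*c
s(G) = -5 + G*(3 + G) (s(G) = -5 + G*(G + 3) = -5 + G*(3 + G))
Q(y) = -1/y
(Q(-29) - 713)*s(0) - v(1, -7)*(-2303) = (-1/(-29) - 713)*(-5 + 0² + 3*0) - (1 + 2*(-7))*(-2303) = (-1*(-1/29) - 713)*(-5 + 0 + 0) - (1 - 14)*(-2303) = (1/29 - 713)*(-5) - (-13)*(-2303) = -20676/29*(-5) - 1*29939 = 103380/29 - 29939 = -764851/29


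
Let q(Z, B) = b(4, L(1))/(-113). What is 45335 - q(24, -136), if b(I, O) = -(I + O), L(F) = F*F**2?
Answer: 5122850/113 ≈ 45335.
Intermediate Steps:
L(F) = F**3
b(I, O) = -I - O
q(Z, B) = 5/113 (q(Z, B) = (-1*4 - 1*1**3)/(-113) = (-4 - 1*1)*(-1/113) = (-4 - 1)*(-1/113) = -5*(-1/113) = 5/113)
45335 - q(24, -136) = 45335 - 1*5/113 = 45335 - 5/113 = 5122850/113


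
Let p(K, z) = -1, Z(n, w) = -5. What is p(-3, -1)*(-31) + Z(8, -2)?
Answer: 26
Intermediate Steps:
p(-3, -1)*(-31) + Z(8, -2) = -1*(-31) - 5 = 31 - 5 = 26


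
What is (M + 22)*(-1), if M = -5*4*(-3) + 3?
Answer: -85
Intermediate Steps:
M = 63 (M = -20*(-3) + 3 = 60 + 3 = 63)
(M + 22)*(-1) = (63 + 22)*(-1) = 85*(-1) = -85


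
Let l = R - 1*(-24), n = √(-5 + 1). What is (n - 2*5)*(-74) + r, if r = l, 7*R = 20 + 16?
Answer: 5384/7 - 148*I ≈ 769.14 - 148.0*I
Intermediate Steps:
n = 2*I (n = √(-4) = 2*I ≈ 2.0*I)
R = 36/7 (R = (20 + 16)/7 = (⅐)*36 = 36/7 ≈ 5.1429)
l = 204/7 (l = 36/7 - 1*(-24) = 36/7 + 24 = 204/7 ≈ 29.143)
r = 204/7 ≈ 29.143
(n - 2*5)*(-74) + r = (2*I - 2*5)*(-74) + 204/7 = (2*I - 10)*(-74) + 204/7 = (-10 + 2*I)*(-74) + 204/7 = (740 - 148*I) + 204/7 = 5384/7 - 148*I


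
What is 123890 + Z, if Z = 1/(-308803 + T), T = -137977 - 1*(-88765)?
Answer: 44354478349/358015 ≈ 1.2389e+5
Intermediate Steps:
T = -49212 (T = -137977 + 88765 = -49212)
Z = -1/358015 (Z = 1/(-308803 - 49212) = 1/(-358015) = -1/358015 ≈ -2.7932e-6)
123890 + Z = 123890 - 1/358015 = 44354478349/358015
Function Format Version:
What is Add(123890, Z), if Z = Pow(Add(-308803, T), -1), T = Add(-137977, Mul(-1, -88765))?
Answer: Rational(44354478349, 358015) ≈ 1.2389e+5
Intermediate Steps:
T = -49212 (T = Add(-137977, 88765) = -49212)
Z = Rational(-1, 358015) (Z = Pow(Add(-308803, -49212), -1) = Pow(-358015, -1) = Rational(-1, 358015) ≈ -2.7932e-6)
Add(123890, Z) = Add(123890, Rational(-1, 358015)) = Rational(44354478349, 358015)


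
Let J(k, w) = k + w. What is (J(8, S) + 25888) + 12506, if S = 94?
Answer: 38496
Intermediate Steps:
(J(8, S) + 25888) + 12506 = ((8 + 94) + 25888) + 12506 = (102 + 25888) + 12506 = 25990 + 12506 = 38496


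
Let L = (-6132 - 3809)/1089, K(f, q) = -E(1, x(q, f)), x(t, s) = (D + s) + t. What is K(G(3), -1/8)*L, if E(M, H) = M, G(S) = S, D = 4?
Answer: 9941/1089 ≈ 9.1286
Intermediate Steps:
x(t, s) = 4 + s + t (x(t, s) = (4 + s) + t = 4 + s + t)
K(f, q) = -1 (K(f, q) = -1*1 = -1)
L = -9941/1089 (L = -9941*1/1089 = -9941/1089 ≈ -9.1286)
K(G(3), -1/8)*L = -1*(-9941/1089) = 9941/1089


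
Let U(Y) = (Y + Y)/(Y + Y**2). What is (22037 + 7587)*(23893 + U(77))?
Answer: 27604472672/39 ≈ 7.0781e+8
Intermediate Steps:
U(Y) = 2*Y/(Y + Y**2) (U(Y) = (2*Y)/(Y + Y**2) = 2*Y/(Y + Y**2))
(22037 + 7587)*(23893 + U(77)) = (22037 + 7587)*(23893 + 2/(1 + 77)) = 29624*(23893 + 2/78) = 29624*(23893 + 2*(1/78)) = 29624*(23893 + 1/39) = 29624*(931828/39) = 27604472672/39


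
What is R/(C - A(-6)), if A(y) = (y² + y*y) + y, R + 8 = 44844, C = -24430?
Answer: -11209/6124 ≈ -1.8303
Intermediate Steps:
R = 44836 (R = -8 + 44844 = 44836)
A(y) = y + 2*y² (A(y) = (y² + y²) + y = 2*y² + y = y + 2*y²)
R/(C - A(-6)) = 44836/(-24430 - (-6)*(1 + 2*(-6))) = 44836/(-24430 - (-6)*(1 - 12)) = 44836/(-24430 - (-6)*(-11)) = 44836/(-24430 - 1*66) = 44836/(-24430 - 66) = 44836/(-24496) = 44836*(-1/24496) = -11209/6124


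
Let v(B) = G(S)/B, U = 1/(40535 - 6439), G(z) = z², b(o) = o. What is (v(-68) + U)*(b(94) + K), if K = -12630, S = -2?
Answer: 53401793/72454 ≈ 737.04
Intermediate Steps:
U = 1/34096 ≈ 2.9329e-5
v(B) = 4/B (v(B) = (-2)²/B = 4/B)
(v(-68) + U)*(b(94) + K) = (4/(-68) + 1/34096)*(94 - 12630) = (4*(-1/68) + 1/34096)*(-12536) = (-1/17 + 1/34096)*(-12536) = -34079/579632*(-12536) = 53401793/72454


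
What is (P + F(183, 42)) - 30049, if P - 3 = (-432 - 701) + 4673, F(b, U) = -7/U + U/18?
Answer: -159023/6 ≈ -26504.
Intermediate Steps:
F(b, U) = -7/U + U/18 (F(b, U) = -7/U + U*(1/18) = -7/U + U/18)
P = 3543 (P = 3 + ((-432 - 701) + 4673) = 3 + (-1133 + 4673) = 3 + 3540 = 3543)
(P + F(183, 42)) - 30049 = (3543 + (-7/42 + (1/18)*42)) - 30049 = (3543 + (-7*1/42 + 7/3)) - 30049 = (3543 + (-⅙ + 7/3)) - 30049 = (3543 + 13/6) - 30049 = 21271/6 - 30049 = -159023/6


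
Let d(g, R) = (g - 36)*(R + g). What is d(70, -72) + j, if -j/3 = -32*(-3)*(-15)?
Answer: 4252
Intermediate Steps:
d(g, R) = (-36 + g)*(R + g)
j = 4320 (j = -3*(-32*(-3))*(-15) = -288*(-15) = -3*(-1440) = 4320)
d(70, -72) + j = (70**2 - 36*(-72) - 36*70 - 72*70) + 4320 = (4900 + 2592 - 2520 - 5040) + 4320 = -68 + 4320 = 4252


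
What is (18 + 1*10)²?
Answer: 784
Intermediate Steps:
(18 + 1*10)² = (18 + 10)² = 28² = 784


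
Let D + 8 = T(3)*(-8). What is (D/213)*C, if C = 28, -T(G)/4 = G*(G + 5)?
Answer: 21280/213 ≈ 99.906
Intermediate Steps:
T(G) = -4*G*(5 + G) (T(G) = -4*G*(G + 5) = -4*G*(5 + G))
D = 760 (D = -8 - 4*3*(5 + 3)*(-8) = -8 - 4*3*8*(-8) = -8 - 96*(-8) = -8 + 768 = 760)
(D/213)*C = (760/213)*28 = 21280/213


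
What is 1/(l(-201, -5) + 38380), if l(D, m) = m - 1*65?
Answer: 1/38310 ≈ 2.6103e-5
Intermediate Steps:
l(D, m) = -65 + m (l(D, m) = m - 65 = -65 + m)
1/(l(-201, -5) + 38380) = 1/((-65 - 5) + 38380) = 1/(-70 + 38380) = 1/38310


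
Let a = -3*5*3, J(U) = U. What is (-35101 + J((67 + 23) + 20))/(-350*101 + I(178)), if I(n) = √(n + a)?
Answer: 176704550/178517481 + 34991*√133/1249622367 ≈ 0.99017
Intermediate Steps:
a = -45 (a = -15*3 = -45)
I(n) = √(-45 + n) (I(n) = √(n - 45) = √(-45 + n))
(-35101 + J((67 + 23) + 20))/(-350*101 + I(178)) = (-35101 + ((67 + 23) + 20))/(-350*101 + √(-45 + 178)) = (-35101 + (90 + 20))/(-35350 + √133) = (-35101 + 110)/(-35350 + √133) = -34991/(-35350 + √133)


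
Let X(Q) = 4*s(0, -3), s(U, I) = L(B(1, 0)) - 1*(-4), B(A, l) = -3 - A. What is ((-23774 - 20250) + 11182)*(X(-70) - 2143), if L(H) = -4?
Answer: 70380406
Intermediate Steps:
s(U, I) = 0 (s(U, I) = -4 - 1*(-4) = -4 + 4 = 0)
X(Q) = 0 (X(Q) = 4*0 = 0)
((-23774 - 20250) + 11182)*(X(-70) - 2143) = ((-23774 - 20250) + 11182)*(0 - 2143) = (-44024 + 11182)*(-2143) = -32842*(-2143) = 70380406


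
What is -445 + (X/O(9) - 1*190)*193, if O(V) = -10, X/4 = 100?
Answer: -44835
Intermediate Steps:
X = 400 (X = 4*100 = 400)
-445 + (X/O(9) - 1*190)*193 = -445 + (400/(-10) - 1*190)*193 = -445 + (400*(-⅒) - 190)*193 = -445 + (-40 - 190)*193 = -445 - 230*193 = -445 - 44390 = -44835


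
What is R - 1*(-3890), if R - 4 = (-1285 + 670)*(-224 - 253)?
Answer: 297249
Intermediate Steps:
R = 293359 (R = 4 + (-1285 + 670)*(-224 - 253) = 4 - 615*(-477) = 4 + 293355 = 293359)
R - 1*(-3890) = 293359 - 1*(-3890) = 293359 + 3890 = 297249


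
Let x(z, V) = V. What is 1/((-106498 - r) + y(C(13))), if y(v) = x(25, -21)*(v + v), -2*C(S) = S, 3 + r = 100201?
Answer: -1/206423 ≈ -4.8444e-6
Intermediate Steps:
r = 100198 (r = -3 + 100201 = 100198)
C(S) = -S/2
y(v) = -42*v (y(v) = -21*(v + v) = -42*v)
1/((-106498 - r) + y(C(13))) = 1/((-106498 - 1*100198) - (-21)*13) = 1/((-106498 - 100198) - 42*(-13/2)) = 1/(-206696 + 273) = 1/(-206423) = -1/206423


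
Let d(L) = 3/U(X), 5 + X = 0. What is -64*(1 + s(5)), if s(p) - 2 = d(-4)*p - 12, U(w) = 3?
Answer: 256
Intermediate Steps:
X = -5 (X = -5 + 0 = -5)
d(L) = 1 (d(L) = 3/3 = 3*(⅓) = 1)
s(p) = -10 + p (s(p) = 2 + (1*p - 12) = 2 + (p - 12) = 2 + (-12 + p) = -10 + p)
-64*(1 + s(5)) = -64*(1 + (-10 + 5)) = -64*(1 - 5) = -64*(-4) = 256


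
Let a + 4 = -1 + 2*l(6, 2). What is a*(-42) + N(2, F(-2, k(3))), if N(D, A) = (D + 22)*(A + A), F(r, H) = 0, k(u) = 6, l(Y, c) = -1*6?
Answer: 714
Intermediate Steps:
l(Y, c) = -6
a = -17 (a = -4 + (-1 + 2*(-6)) = -4 + (-1 - 12) = -4 - 13 = -17)
N(D, A) = 2*A*(22 + D) (N(D, A) = (22 + D)*(2*A) = 2*A*(22 + D))
a*(-42) + N(2, F(-2, k(3))) = -17*(-42) + 2*0*(22 + 2) = 714 + 2*0*24 = 714 + 0 = 714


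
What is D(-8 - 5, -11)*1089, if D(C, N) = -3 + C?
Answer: -17424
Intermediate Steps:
D(-8 - 5, -11)*1089 = (-3 + (-8 - 5))*1089 = (-3 - 13)*1089 = -16*1089 = -17424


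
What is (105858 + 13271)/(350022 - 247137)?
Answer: 119129/102885 ≈ 1.1579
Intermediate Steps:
(105858 + 13271)/(350022 - 247137) = 119129/102885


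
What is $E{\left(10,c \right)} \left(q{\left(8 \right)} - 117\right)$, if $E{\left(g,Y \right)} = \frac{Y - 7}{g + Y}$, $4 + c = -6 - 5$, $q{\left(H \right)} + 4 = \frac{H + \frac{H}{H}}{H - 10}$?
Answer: $- \frac{2761}{5} \approx -552.2$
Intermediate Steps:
$q{\left(H \right)} = -4 + \frac{1 + H}{-10 + H}$ ($q{\left(H \right)} = -4 + \frac{H + \frac{H}{H}}{H - 10} = -4 + \frac{H + 1}{-10 + H} = -4 + \frac{1 + H}{-10 + H}$)
$c = -15$ ($c = -4 - 11 = -15$)
$E{\left(g,Y \right)} = \frac{-7 + Y}{Y + g}$
$E{\left(10,c \right)} \left(q{\left(8 \right)} - 117\right) = \frac{-7 - 15}{-15 + 10} \left(\frac{41 - 24}{-10 + 8} - 117\right) = \frac{1}{-5} \left(-22\right) \left(\frac{41 - 24}{-2} - 117\right) = \left(- \frac{1}{5}\right) \left(-22\right) \left(\left(- \frac{1}{2}\right) 17 - 117\right) = \frac{22 \left(- \frac{17}{2} - 117\right)}{5} = \frac{22}{5} \left(- \frac{251}{2}\right) = - \frac{2761}{5}$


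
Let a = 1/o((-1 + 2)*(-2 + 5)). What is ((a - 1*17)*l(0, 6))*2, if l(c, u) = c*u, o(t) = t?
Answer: 0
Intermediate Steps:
a = ⅓ (a = 1/((-1 + 2)*(-2 + 5)) = 1/(1*3) = 1/3 = ⅓ ≈ 0.33333)
((a - 1*17)*l(0, 6))*2 = ((⅓ - 1*17)*(0*6))*2 = ((⅓ - 17)*0)*2 = -50/3*0*2 = 0*2 = 0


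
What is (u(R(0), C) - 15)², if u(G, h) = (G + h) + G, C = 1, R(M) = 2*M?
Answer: 196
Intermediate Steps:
u(G, h) = h + 2*G
(u(R(0), C) - 15)² = ((1 + 2*(2*0)) - 15)² = ((1 + 2*0) - 15)² = ((1 + 0) - 15)² = (1 - 15)² = (-14)² = 196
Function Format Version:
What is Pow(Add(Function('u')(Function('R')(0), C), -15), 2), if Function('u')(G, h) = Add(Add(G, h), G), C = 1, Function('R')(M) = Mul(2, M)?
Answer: 196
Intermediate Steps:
Function('u')(G, h) = Add(h, Mul(2, G))
Pow(Add(Function('u')(Function('R')(0), C), -15), 2) = Pow(Add(Add(1, Mul(2, Mul(2, 0))), -15), 2) = Pow(Add(Add(1, Mul(2, 0)), -15), 2) = Pow(Add(Add(1, 0), -15), 2) = Pow(Add(1, -15), 2) = Pow(-14, 2) = 196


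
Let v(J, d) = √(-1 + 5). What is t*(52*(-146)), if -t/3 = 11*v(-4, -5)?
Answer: 501072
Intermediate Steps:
v(J, d) = 2 (v(J, d) = √4 = 2)
t = -66 (t = -33*2 = -3*22 = -66)
t*(52*(-146)) = -3432*(-146) = -66*(-7592) = 501072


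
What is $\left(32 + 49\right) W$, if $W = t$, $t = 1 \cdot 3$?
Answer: $243$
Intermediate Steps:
$t = 3$
$W = 3$
$\left(32 + 49\right) W = \left(32 + 49\right) 3 = 81 \cdot 3 = 243$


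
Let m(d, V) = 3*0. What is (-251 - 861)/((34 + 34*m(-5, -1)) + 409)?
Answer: -1112/443 ≈ -2.5102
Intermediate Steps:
m(d, V) = 0
(-251 - 861)/((34 + 34*m(-5, -1)) + 409) = (-251 - 861)/((34 + 34*0) + 409) = -1112/((34 + 0) + 409) = -1112/(34 + 409) = -1112/443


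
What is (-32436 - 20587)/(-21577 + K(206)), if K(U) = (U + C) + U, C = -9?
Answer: 53023/21174 ≈ 2.5042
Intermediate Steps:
K(U) = -9 + 2*U (K(U) = (U - 9) + U = (-9 + U) + U = -9 + 2*U)
(-32436 - 20587)/(-21577 + K(206)) = (-32436 - 20587)/(-21577 + (-9 + 2*206)) = -53023/(-21577 + (-9 + 412)) = -53023/(-21577 + 403) = -53023/(-21174) = -53023*(-1/21174) = 53023/21174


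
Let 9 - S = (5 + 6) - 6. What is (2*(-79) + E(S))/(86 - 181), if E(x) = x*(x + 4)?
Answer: 126/95 ≈ 1.3263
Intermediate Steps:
S = 4 (S = 9 - ((5 + 6) - 6) = 9 - (11 - 6) = 9 - 1*5 = 9 - 5 = 4)
E(x) = x*(4 + x)
(2*(-79) + E(S))/(86 - 181) = (2*(-79) + 4*(4 + 4))/(86 - 181) = (-158 + 4*8)/(-95) = -(-158 + 32)/95 = -1/95*(-126) = 126/95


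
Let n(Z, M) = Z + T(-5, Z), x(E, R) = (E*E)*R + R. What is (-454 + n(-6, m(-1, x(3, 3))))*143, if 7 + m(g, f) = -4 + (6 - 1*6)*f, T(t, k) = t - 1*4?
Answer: -67067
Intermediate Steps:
x(E, R) = R + R*E**2 (x(E, R) = E**2*R + R = R*E**2 + R = R + R*E**2)
T(t, k) = -4 + t (T(t, k) = t - 4 = -4 + t)
m(g, f) = -11 (m(g, f) = -7 + (-4 + (6 - 1*6)*f) = -7 + (-4 + (6 - 6)*f) = -7 + (-4 + 0*f) = -7 + (-4 + 0) = -7 - 4 = -11)
n(Z, M) = -9 + Z (n(Z, M) = Z + (-4 - 5) = Z - 9 = -9 + Z)
(-454 + n(-6, m(-1, x(3, 3))))*143 = (-454 + (-9 - 6))*143 = (-454 - 15)*143 = -469*143 = -67067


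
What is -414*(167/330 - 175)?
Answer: 3973227/55 ≈ 72241.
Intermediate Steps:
-414*(167/330 - 175) = -414*(-57583/330) = 3973227/55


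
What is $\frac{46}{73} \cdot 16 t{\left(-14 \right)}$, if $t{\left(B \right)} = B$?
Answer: $- \frac{10304}{73} \approx -141.15$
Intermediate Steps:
$\frac{46}{73} \cdot 16 t{\left(-14 \right)} = \frac{46}{73} \cdot 16 \left(-14\right) = \frac{736}{73} \left(-14\right) = - \frac{10304}{73}$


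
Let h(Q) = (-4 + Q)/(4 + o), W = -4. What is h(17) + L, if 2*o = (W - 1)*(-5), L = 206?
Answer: 6824/33 ≈ 206.79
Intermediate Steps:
o = 25/2 (o = ((-4 - 1)*(-5))/2 = (-5*(-5))/2 = (½)*25 = 25/2 ≈ 12.500)
h(Q) = -8/33 + 2*Q/33 (h(Q) = (-4 + Q)/(4 + 25/2) = (-4 + Q)/(33/2) = (-4 + Q)*(2/33) = -8/33 + 2*Q/33)
h(17) + L = (-8/33 + (2/33)*17) + 206 = (-8/33 + 34/33) + 206 = 26/33 + 206 = 6824/33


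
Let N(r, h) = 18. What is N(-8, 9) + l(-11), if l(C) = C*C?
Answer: 139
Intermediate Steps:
l(C) = C²
N(-8, 9) + l(-11) = 18 + (-11)² = 18 + 121 = 139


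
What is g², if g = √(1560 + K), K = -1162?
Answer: 398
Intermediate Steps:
g = √398 (g = √(1560 - 1162) = √398 ≈ 19.950)
g² = (√398)² = 398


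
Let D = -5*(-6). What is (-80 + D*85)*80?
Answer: 197600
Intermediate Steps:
D = 30
(-80 + D*85)*80 = (-80 + 30*85)*80 = (-80 + 2550)*80 = 2470*80 = 197600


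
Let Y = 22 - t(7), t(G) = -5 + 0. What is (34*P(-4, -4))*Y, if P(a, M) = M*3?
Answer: -11016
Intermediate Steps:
t(G) = -5
P(a, M) = 3*M
Y = 27 (Y = 22 - 1*(-5) = 22 + 5 = 27)
(34*P(-4, -4))*Y = (34*(3*(-4)))*27 = (34*(-12))*27 = -408*27 = -11016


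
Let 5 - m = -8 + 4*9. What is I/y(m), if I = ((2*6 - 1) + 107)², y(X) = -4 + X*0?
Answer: -3481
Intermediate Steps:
m = -23 (m = 5 - (-8 + 4*9) = 5 - (-8 + 36) = 5 - 1*28 = 5 - 28 = -23)
y(X) = -4 (y(X) = -4 + 0 = -4)
I = 13924 (I = ((12 - 1) + 107)² = (11 + 107)² = 118² = 13924)
I/y(m) = 13924/(-4) = 13924*(-¼) = -3481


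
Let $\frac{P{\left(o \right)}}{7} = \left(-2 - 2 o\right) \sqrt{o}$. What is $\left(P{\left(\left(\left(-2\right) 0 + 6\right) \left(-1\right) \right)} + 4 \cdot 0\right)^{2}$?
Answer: $-29400$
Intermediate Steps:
$P{\left(o \right)} = 7 \sqrt{o} \left(-2 - 2 o\right)$ ($P{\left(o \right)} = 7 \left(-2 - 2 o\right) \sqrt{o} = 7 \sqrt{o} \left(-2 - 2 o\right)$)
$\left(P{\left(\left(\left(-2\right) 0 + 6\right) \left(-1\right) \right)} + 4 \cdot 0\right)^{2} = \left(14 \sqrt{\left(\left(-2\right) 0 + 6\right) \left(-1\right)} \left(-1 - \left(\left(-2\right) 0 + 6\right) \left(-1\right)\right) + 4 \cdot 0\right)^{2} = \left(14 \sqrt{\left(0 + 6\right) \left(-1\right)} \left(-1 - \left(0 + 6\right) \left(-1\right)\right) + 0\right)^{2} = \left(14 \sqrt{6 \left(-1\right)} \left(-1 - 6 \left(-1\right)\right) + 0\right)^{2} = \left(14 \sqrt{-6} \left(-1 - -6\right) + 0\right)^{2} = \left(14 i \sqrt{6} \left(-1 + 6\right) + 0\right)^{2} = \left(14 i \sqrt{6} \cdot 5 + 0\right)^{2} = \left(70 i \sqrt{6} + 0\right)^{2} = \left(70 i \sqrt{6}\right)^{2} = -29400$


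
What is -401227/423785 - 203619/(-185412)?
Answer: 3966125797/26191608140 ≈ 0.15143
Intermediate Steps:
-401227/423785 - 203619/(-185412) = -401227*1/423785 - 203619*(-1/185412) = -401227/423785 + 67873/61804 = 3966125797/26191608140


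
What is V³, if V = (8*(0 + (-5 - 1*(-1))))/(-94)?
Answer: 4096/103823 ≈ 0.039452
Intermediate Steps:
V = 16/47 (V = (8*(0 + (-5 + 1)))*(-1/94) = (8*(0 - 4))*(-1/94) = (8*(-4))*(-1/94) = -32*(-1/94) = 16/47 ≈ 0.34043)
V³ = (16/47)³ = 4096/103823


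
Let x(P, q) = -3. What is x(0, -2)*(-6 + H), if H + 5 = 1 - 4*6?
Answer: 102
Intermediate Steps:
H = -28 (H = -5 + (1 - 4*6) = -5 + (1 - 24) = -5 - 23 = -28)
x(0, -2)*(-6 + H) = -3*(-6 - 28) = -3*(-34) = 102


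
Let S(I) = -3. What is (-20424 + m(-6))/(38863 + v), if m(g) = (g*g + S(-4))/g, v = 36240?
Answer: -5837/21458 ≈ -0.27202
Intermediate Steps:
m(g) = (-3 + g²)/g (m(g) = (g*g - 3)/g = (g² - 3)/g = (-3 + g²)/g)
(-20424 + m(-6))/(38863 + v) = (-20424 + (-6 - 3/(-6)))/(38863 + 36240) = (-20424 + (-6 - 3*(-⅙)))/75103 = (-20424 + (-6 + ½))*(1/75103) = (-20424 - 11/2)*(1/75103) = -40859/2*1/75103 = -5837/21458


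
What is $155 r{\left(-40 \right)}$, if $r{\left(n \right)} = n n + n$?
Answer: $241800$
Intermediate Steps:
$r{\left(n \right)} = n + n^{2}$ ($r{\left(n \right)} = n^{2} + n = n + n^{2}$)
$155 r{\left(-40 \right)} = 155 \left(- 40 \left(1 - 40\right)\right) = 155 \left(\left(-40\right) \left(-39\right)\right) = 155 \cdot 1560 = 241800$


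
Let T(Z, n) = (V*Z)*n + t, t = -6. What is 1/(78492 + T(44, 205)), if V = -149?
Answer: -1/1265494 ≈ -7.9021e-7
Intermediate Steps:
T(Z, n) = -6 - 149*Z*n (T(Z, n) = (-149*Z)*n - 6 = -149*Z*n - 6 = -6 - 149*Z*n)
1/(78492 + T(44, 205)) = 1/(78492 + (-6 - 149*44*205)) = 1/(78492 + (-6 - 1343980)) = 1/(78492 - 1343986) = 1/(-1265494) = -1/1265494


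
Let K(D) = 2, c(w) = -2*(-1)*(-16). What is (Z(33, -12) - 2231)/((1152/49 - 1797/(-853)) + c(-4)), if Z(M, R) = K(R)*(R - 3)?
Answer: 94503017/266795 ≈ 354.22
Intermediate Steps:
c(w) = -32 (c(w) = 2*(-16) = -32)
Z(M, R) = -6 + 2*R (Z(M, R) = 2*(R - 3) = 2*(-3 + R) = -6 + 2*R)
(Z(33, -12) - 2231)/((1152/49 - 1797/(-853)) + c(-4)) = ((-6 + 2*(-12)) - 2231)/((1152/49 - 1797/(-853)) - 32) = ((-6 - 24) - 2231)/((1152*(1/49) - 1797*(-1/853)) - 32) = (-30 - 2231)/((1152/49 + 1797/853) - 32) = -2261/(1070709/41797 - 32) = -2261/(-266795/41797) = -2261*(-41797/266795) = 94503017/266795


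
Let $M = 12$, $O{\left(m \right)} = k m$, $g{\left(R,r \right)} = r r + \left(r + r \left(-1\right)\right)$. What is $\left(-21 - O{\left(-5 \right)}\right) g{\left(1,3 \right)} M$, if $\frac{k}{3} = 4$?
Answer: $4212$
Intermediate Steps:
$k = 12$ ($k = 3 \cdot 4 = 12$)
$g{\left(R,r \right)} = r^{2}$ ($g{\left(R,r \right)} = r^{2} + \left(r - r\right) = r^{2} + 0 = r^{2}$)
$O{\left(m \right)} = 12 m$
$\left(-21 - O{\left(-5 \right)}\right) g{\left(1,3 \right)} M = \left(-21 - 12 \left(-5\right)\right) 3^{2} \cdot 12 = \left(-21 - -60\right) 9 \cdot 12 = \left(-21 + 60\right) 9 \cdot 12 = 39 \cdot 9 \cdot 12 = 351 \cdot 12 = 4212$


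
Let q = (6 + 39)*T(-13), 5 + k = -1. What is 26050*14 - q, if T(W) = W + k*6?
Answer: 366905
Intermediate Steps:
k = -6 (k = -5 - 1 = -6)
T(W) = -36 + W (T(W) = W - 6*6 = W - 36 = -36 + W)
q = -2205 (q = (6 + 39)*(-36 - 13) = 45*(-49) = -2205)
26050*14 - q = 26050*14 - 1*(-2205) = 364700 + 2205 = 366905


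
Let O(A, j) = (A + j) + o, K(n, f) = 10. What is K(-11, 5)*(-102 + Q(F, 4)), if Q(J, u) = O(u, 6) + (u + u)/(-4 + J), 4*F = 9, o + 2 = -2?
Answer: -7040/7 ≈ -1005.7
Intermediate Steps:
o = -4 (o = -2 - 2 = -4)
F = 9/4 (F = (¼)*9 = 9/4 ≈ 2.2500)
O(A, j) = -4 + A + j (O(A, j) = (A + j) - 4 = -4 + A + j)
Q(J, u) = 2 + u + 2*u/(-4 + J) (Q(J, u) = (-4 + u + 6) + (u + u)/(-4 + J) = (2 + u) + (2*u)/(-4 + J) = (2 + u) + 2*u/(-4 + J) = 2 + u + 2*u/(-4 + J))
K(-11, 5)*(-102 + Q(F, 4)) = 10*(-102 + (-8 - 2*4 + 9*(2 + 4)/4)/(-4 + 9/4)) = 10*(-102 + (-8 - 8 + (9/4)*6)/(-7/4)) = 10*(-102 - 4*(-8 - 8 + 27/2)/7) = 10*(-102 - 4/7*(-5/2)) = 10*(-102 + 10/7) = 10*(-704/7) = -7040/7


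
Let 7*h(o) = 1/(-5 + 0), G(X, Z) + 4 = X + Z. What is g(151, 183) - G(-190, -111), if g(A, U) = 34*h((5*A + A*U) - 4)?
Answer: 10641/35 ≈ 304.03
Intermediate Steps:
G(X, Z) = -4 + X + Z (G(X, Z) = -4 + (X + Z) = -4 + X + Z)
h(o) = -1/35 (h(o) = 1/(7*(-5 + 0)) = (⅐)/(-5) = (⅐)*(-⅕) = -1/35)
g(A, U) = -34/35 (g(A, U) = 34*(-1/35) = -34/35)
g(151, 183) - G(-190, -111) = -34/35 - (-4 - 190 - 111) = -34/35 - 1*(-305) = -34/35 + 305 = 10641/35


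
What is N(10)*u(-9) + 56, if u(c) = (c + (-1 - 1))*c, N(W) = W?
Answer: 1046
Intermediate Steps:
u(c) = c*(-2 + c) (u(c) = (c - 2)*c = (-2 + c)*c = c*(-2 + c))
N(10)*u(-9) + 56 = 10*(-9*(-2 - 9)) + 56 = 10*(-9*(-11)) + 56 = 10*99 + 56 = 990 + 56 = 1046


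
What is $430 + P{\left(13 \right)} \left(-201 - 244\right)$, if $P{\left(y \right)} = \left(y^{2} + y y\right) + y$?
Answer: $-155765$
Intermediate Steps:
$P{\left(y \right)} = y + 2 y^{2}$ ($P{\left(y \right)} = \left(y^{2} + y^{2}\right) + y = 2 y^{2} + y = y + 2 y^{2}$)
$430 + P{\left(13 \right)} \left(-201 - 244\right) = 430 + 13 \left(1 + 2 \cdot 13\right) \left(-201 - 244\right) = 430 + 13 \left(1 + 26\right) \left(-201 - 244\right) = 430 + 13 \cdot 27 \left(-445\right) = 430 + 351 \left(-445\right) = 430 - 156195 = -155765$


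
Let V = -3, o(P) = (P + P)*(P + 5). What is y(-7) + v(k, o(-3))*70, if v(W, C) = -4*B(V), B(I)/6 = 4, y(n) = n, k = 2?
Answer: -6727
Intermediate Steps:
o(P) = 2*P*(5 + P) (o(P) = (2*P)*(5 + P) = 2*P*(5 + P))
B(I) = 24 (B(I) = 6*4 = 24)
v(W, C) = -96 (v(W, C) = -4*24 = -96)
y(-7) + v(k, o(-3))*70 = -7 - 96*70 = -7 - 6720 = -6727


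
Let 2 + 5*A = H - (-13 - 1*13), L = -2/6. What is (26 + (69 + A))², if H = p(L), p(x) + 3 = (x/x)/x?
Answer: 243049/25 ≈ 9722.0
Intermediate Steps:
L = -⅓ (L = -2*⅙ = -⅓ ≈ -0.33333)
p(x) = -3 + 1/x (p(x) = -3 + (x/x)/x = -3 + 1/x)
H = -6 (H = -3 + 1/(-⅓) = -3 - 3 = -6)
A = 18/5 (A = -⅖ + (-6 - (-13 - 1*13))/5 = -⅖ + (-6 - (-13 - 13))/5 = -⅖ + (-6 - 1*(-26))/5 = -⅖ + (-6 + 26)/5 = -⅖ + (⅕)*20 = -⅖ + 4 = 18/5 ≈ 3.6000)
(26 + (69 + A))² = (26 + (69 + 18/5))² = (26 + 363/5)² = (493/5)² = 243049/25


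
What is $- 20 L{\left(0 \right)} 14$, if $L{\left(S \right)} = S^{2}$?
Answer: $0$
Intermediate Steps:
$- 20 L{\left(0 \right)} 14 = - 20 \cdot 0^{2} \cdot 14 = \left(-20\right) 0 \cdot 14 = 0 \cdot 14 = 0$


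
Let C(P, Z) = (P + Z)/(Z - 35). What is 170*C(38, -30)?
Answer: -272/13 ≈ -20.923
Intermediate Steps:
C(P, Z) = (P + Z)/(-35 + Z)
170*C(38, -30) = 170*((38 - 30)/(-35 - 30)) = 170*(8/(-65)) = 170*(-1/65*8) = 170*(-8/65) = -272/13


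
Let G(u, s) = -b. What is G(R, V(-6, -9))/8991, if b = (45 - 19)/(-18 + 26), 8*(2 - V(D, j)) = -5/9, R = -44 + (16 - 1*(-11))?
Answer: -13/35964 ≈ -0.00036147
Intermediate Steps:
R = -17 (R = -44 + (16 + 11) = -44 + 27 = -17)
V(D, j) = 149/72 (V(D, j) = 2 - (-5)/(8*9) = 2 - ⅛*(-5/9) = 2 + 5/72 = 149/72)
b = 13/4 (b = 26/8 = 26*(⅛) = 13/4 ≈ 3.2500)
G(u, s) = -13/4 (G(u, s) = -1*13/4 = -13/4)
G(R, V(-6, -9))/8991 = -13/4/8991 = -13/4*1/8991 = -13/35964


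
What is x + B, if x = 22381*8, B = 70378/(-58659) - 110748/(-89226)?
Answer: 17354091936784/96924221 ≈ 1.7905e+5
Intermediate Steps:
B = 4015176/96924221 (B = 70378*(-1/58659) - 110748*(-1/89226) = -70378/58659 + 18458/14871 = 4015176/96924221 ≈ 0.041426)
x = 179048
x + B = 179048 + 4015176/96924221 = 17354091936784/96924221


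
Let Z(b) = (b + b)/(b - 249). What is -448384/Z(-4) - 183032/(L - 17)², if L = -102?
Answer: -200805202216/14161 ≈ -1.4180e+7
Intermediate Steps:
Z(b) = 2*b/(-249 + b) (Z(b) = (2*b)/(-249 + b) = 2*b/(-249 + b))
-448384/Z(-4) - 183032/(L - 17)² = -448384/(2*(-4)/(-249 - 4)) - 183032/(-102 - 17)² = -448384/(2*(-4)/(-253)) - 183032/((-119)²) = -448384/(2*(-4)*(-1/253)) - 183032/14161 = -448384/8/253 - 183032*1/14161 = -448384*253/8 - 183032/14161 = -14180144 - 183032/14161 = -200805202216/14161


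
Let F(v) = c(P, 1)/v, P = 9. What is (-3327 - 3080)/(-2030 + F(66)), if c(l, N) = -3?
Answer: 140954/44661 ≈ 3.1561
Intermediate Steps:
F(v) = -3/v
(-3327 - 3080)/(-2030 + F(66)) = (-3327 - 3080)/(-2030 - 3/66) = -6407/(-2030 - 3*1/66) = -6407/(-2030 - 1/22) = -6407/(-44661/22) = -6407*(-22/44661) = 140954/44661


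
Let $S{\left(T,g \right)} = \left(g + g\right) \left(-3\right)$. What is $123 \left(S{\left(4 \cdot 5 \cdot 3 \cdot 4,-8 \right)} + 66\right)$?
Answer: $14022$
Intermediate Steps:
$S{\left(T,g \right)} = - 6 g$ ($S{\left(T,g \right)} = 2 g \left(-3\right) = - 6 g$)
$123 \left(S{\left(4 \cdot 5 \cdot 3 \cdot 4,-8 \right)} + 66\right) = 123 \left(\left(-6\right) \left(-8\right) + 66\right) = 123 \left(48 + 66\right) = 123 \cdot 114 = 14022$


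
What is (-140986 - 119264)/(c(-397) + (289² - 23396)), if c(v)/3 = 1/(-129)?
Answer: -5595375/1292687 ≈ -4.3285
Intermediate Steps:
c(v) = -1/43 (c(v) = 3/(-129) = 3*(-1/129) = -1/43)
(-140986 - 119264)/(c(-397) + (289² - 23396)) = (-140986 - 119264)/(-1/43 + (289² - 23396)) = -260250/(-1/43 + (83521 - 23396)) = -260250/(-1/43 + 60125) = -260250/2585374/43 = -260250*43/2585374 = -5595375/1292687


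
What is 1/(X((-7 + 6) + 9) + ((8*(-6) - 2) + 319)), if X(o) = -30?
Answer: 1/239 ≈ 0.0041841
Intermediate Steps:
1/(X((-7 + 6) + 9) + ((8*(-6) - 2) + 319)) = 1/(-30 + ((8*(-6) - 2) + 319)) = 1/(-30 + ((-48 - 2) + 319)) = 1/(-30 + (-50 + 319)) = 1/(-30 + 269) = 1/239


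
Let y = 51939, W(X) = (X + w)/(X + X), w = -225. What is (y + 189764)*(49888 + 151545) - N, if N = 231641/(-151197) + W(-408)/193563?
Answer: 129189087211133437943539/2653463805264 ≈ 4.8687e+10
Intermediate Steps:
W(X) = (-225 + X)/(2*X) (W(X) = (X - 225)/(X + X) = (-225 + X)/((2*X)) = (-225 + X)*(1/(2*X)) = (-225 + X)/(2*X))
N = -4065222203203/2653463805264 (N = 231641/(-151197) + ((½)*(-225 - 408)/(-408))/193563 = 231641*(-1/151197) + ((½)*(-1/408)*(-633))*(1/193563) = -231641/151197 + (211/272)*(1/193563) = -231641/151197 + 211/52649136 = -4065222203203/2653463805264 ≈ -1.5320)
(y + 189764)*(49888 + 151545) - N = (51939 + 189764)*(49888 + 151545) - 1*(-4065222203203/2653463805264) = 241703*201433 + 4065222203203/2653463805264 = 48686960399 + 4065222203203/2653463805264 = 129189087211133437943539/2653463805264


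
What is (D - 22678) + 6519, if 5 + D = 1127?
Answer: -15037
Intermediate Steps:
D = 1122 (D = -5 + 1127 = 1122)
(D - 22678) + 6519 = (1122 - 22678) + 6519 = -21556 + 6519 = -15037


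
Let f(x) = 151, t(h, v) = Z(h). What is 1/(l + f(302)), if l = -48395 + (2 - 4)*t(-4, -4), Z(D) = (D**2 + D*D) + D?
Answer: -1/48300 ≈ -2.0704e-5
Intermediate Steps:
Z(D) = D + 2*D**2 (Z(D) = (D**2 + D**2) + D = 2*D**2 + D = D + 2*D**2)
t(h, v) = h*(1 + 2*h)
l = -48451 (l = -48395 + (2 - 4)*(-4*(1 + 2*(-4))) = -48395 - (-8)*(1 - 8) = -48395 - (-8)*(-7) = -48395 - 2*28 = -48395 - 56 = -48451)
1/(l + f(302)) = 1/(-48451 + 151) = 1/(-48300) = -1/48300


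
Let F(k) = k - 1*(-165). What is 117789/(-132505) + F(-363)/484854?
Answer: -9522783966/10707596545 ≈ -0.88935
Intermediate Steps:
F(k) = 165 + k (F(k) = k + 165 = 165 + k)
117789/(-132505) + F(-363)/484854 = 117789/(-132505) + (165 - 363)/484854 = 117789*(-1/132505) - 198*1/484854 = -117789/132505 - 33/80809 = -9522783966/10707596545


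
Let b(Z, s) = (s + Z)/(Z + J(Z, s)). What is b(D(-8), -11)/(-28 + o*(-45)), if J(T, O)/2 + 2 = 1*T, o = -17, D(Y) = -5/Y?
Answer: 83/12529 ≈ 0.0066246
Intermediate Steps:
J(T, O) = -4 + 2*T (J(T, O) = -4 + 2*(1*T) = -4 + 2*T)
b(Z, s) = (Z + s)/(-4 + 3*Z) (b(Z, s) = (s + Z)/(Z + (-4 + 2*Z)) = (Z + s)/(-4 + 3*Z))
b(D(-8), -11)/(-28 + o*(-45)) = ((-5/(-8) - 11)/(-4 + 3*(-5/(-8))))/(-28 - 17*(-45)) = ((-5*(-⅛) - 11)/(-4 + 3*(-5*(-⅛))))/(-28 + 765) = ((5/8 - 11)/(-4 + 3*(5/8)))/737 = (-83/8/(-4 + 15/8))*(1/737) = (-83/8/(-17/8))*(1/737) = -8/17*(-83/8)*(1/737) = (83/17)*(1/737) = 83/12529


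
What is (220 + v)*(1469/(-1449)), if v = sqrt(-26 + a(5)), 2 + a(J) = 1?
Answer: -323180/1449 - 1469*I*sqrt(3)/483 ≈ -223.04 - 5.2679*I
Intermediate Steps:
a(J) = -1 (a(J) = -2 + 1 = -1)
v = 3*I*sqrt(3) (v = sqrt(-26 - 1) = sqrt(-27) = 3*I*sqrt(3) ≈ 5.1962*I)
(220 + v)*(1469/(-1449)) = (220 + 3*I*sqrt(3))*(1469/(-1449)) = (220 + 3*I*sqrt(3))*(1469*(-1/1449)) = (220 + 3*I*sqrt(3))*(-1469/1449) = -323180/1449 - 1469*I*sqrt(3)/483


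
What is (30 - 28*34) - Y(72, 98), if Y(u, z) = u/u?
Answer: -923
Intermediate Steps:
Y(u, z) = 1
(30 - 28*34) - Y(72, 98) = (30 - 28*34) - 1*1 = (30 - 952) - 1 = -922 - 1 = -923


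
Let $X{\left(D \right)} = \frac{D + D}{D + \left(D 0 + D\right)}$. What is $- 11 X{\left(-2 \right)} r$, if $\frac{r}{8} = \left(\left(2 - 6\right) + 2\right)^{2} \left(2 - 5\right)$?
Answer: $1056$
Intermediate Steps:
$X{\left(D \right)} = 1$ ($X{\left(D \right)} = \frac{2 D}{D + \left(0 + D\right)} = \frac{2 D}{D + D} = \frac{2 D}{2 D} = 2 D \frac{1}{2 D} = 1$)
$r = -96$ ($r = 8 \left(\left(2 - 6\right) + 2\right)^{2} \left(2 - 5\right) = 8 \left(\left(2 - 6\right) + 2\right)^{2} \left(-3\right) = 8 \left(-4 + 2\right)^{2} \left(-3\right) = 8 \left(-2\right)^{2} \left(-3\right) = 8 \cdot 4 \left(-3\right) = 8 \left(-12\right) = -96$)
$- 11 X{\left(-2 \right)} r = \left(-11\right) 1 \left(-96\right) = \left(-11\right) \left(-96\right) = 1056$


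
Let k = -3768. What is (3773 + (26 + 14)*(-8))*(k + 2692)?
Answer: -3715428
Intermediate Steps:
(3773 + (26 + 14)*(-8))*(k + 2692) = (3773 + (26 + 14)*(-8))*(-3768 + 2692) = (3773 + 40*(-8))*(-1076) = (3773 - 320)*(-1076) = 3453*(-1076) = -3715428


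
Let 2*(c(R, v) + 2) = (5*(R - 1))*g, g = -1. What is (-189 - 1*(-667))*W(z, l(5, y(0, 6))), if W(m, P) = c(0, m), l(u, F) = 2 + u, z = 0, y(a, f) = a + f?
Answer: 239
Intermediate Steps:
c(R, v) = 1/2 - 5*R/2 (c(R, v) = -2 + ((5*(R - 1))*(-1))/2 = -2 + ((5*(-1 + R))*(-1))/2 = -2 + ((-5 + 5*R)*(-1))/2 = -2 + (5 - 5*R)/2 = -2 + (5/2 - 5*R/2) = 1/2 - 5*R/2)
W(m, P) = 1/2 (W(m, P) = 1/2 - 5/2*0 = 1/2 + 0 = 1/2)
(-189 - 1*(-667))*W(z, l(5, y(0, 6))) = (-189 - 1*(-667))*(1/2) = (-189 + 667)*(1/2) = 478*(1/2) = 239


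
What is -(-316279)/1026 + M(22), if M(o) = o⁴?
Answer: 240662935/1026 ≈ 2.3456e+5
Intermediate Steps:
-(-316279)/1026 + M(22) = -(-316279)/1026 + 22⁴ = -(-316279)/1026 + 234256 = -359*(-881/1026) + 234256 = 316279/1026 + 234256 = 240662935/1026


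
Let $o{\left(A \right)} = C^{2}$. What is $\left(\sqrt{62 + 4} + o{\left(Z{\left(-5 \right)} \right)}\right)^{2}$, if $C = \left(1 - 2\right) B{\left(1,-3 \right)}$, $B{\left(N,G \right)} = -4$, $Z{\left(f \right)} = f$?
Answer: $\left(16 + \sqrt{66}\right)^{2} \approx 581.97$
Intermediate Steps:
$C = 4$ ($C = \left(1 - 2\right) \left(-4\right) = \left(-1\right) \left(-4\right) = 4$)
$o{\left(A \right)} = 16$ ($o{\left(A \right)} = 4^{2} = 16$)
$\left(\sqrt{62 + 4} + o{\left(Z{\left(-5 \right)} \right)}\right)^{2} = \left(\sqrt{62 + 4} + 16\right)^{2} = \left(\sqrt{66} + 16\right)^{2} = \left(16 + \sqrt{66}\right)^{2}$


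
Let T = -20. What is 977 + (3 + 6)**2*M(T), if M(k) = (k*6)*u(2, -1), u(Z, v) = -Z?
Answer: 20417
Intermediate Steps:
M(k) = -12*k (M(k) = (k*6)*(-1*2) = (6*k)*(-2) = -12*k)
977 + (3 + 6)**2*M(T) = 977 + (3 + 6)**2*(-12*(-20)) = 977 + 9**2*240 = 977 + 81*240 = 977 + 19440 = 20417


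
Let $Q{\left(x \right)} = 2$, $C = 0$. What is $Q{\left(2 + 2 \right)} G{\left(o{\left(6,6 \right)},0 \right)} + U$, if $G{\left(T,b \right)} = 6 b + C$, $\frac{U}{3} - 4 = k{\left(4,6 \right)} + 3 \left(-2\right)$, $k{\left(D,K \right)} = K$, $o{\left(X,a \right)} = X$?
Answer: $12$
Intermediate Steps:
$U = 12$ ($U = 12 + 3 \left(6 + 3 \left(-2\right)\right) = 12 + 3 \left(6 - 6\right) = 12 + 3 \cdot 0 = 12 + 0 = 12$)
$G{\left(T,b \right)} = 6 b$ ($G{\left(T,b \right)} = 6 b + 0 = 6 b$)
$Q{\left(2 + 2 \right)} G{\left(o{\left(6,6 \right)},0 \right)} + U = 2 \cdot 6 \cdot 0 + 12 = 2 \cdot 0 + 12 = 0 + 12 = 12$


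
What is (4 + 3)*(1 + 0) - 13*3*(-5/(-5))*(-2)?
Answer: 85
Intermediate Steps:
(4 + 3)*(1 + 0) - 13*3*(-5/(-5))*(-2) = 7*1 - 13*3*(-5*(-⅕))*(-2) = 7 - 13*3*1*(-2) = 7 - 39*(-2) = 7 - 13*(-6) = 7 + 78 = 85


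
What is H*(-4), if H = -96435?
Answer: 385740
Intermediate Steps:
H*(-4) = -96435*(-4) = 385740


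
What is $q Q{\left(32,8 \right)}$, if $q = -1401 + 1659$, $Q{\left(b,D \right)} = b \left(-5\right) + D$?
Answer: $-39216$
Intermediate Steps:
$Q{\left(b,D \right)} = D - 5 b$ ($Q{\left(b,D \right)} = - 5 b + D = D - 5 b$)
$q = 258$
$q Q{\left(32,8 \right)} = 258 \left(8 - 160\right) = 258 \left(-152\right) = -39216$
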